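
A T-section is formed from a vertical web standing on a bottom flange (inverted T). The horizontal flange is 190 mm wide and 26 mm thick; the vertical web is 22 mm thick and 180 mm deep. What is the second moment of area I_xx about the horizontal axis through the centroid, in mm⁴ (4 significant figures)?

I_xx ≈ 3.429 × 10⁷ mm⁴

Decompose the section into non-overlapping parts with the origin at the bottom-left of its bounding rectangle.
Flange: 190 × 26, A = 4 940 mm², y = 13 mm, Ī = 278 287 mm⁴.
Web: 22 × 180, A = 3 960 mm², y = 116 mm, Ī = 10 692 000 mm⁴.
Centroid: ȳ = ΣA·y / ΣA = 58.8292 mm.
Transfer each piece to the horizontal axis through the centroid using Ī + A·d² with d = y − 58.8292:
  flange: d = -45.8292 mm → contributes +10 653 852 mm⁴
  web: d = 57.1708 mm → contributes +23 635 255 mm⁴
Total I = 34 289 107 mm⁴.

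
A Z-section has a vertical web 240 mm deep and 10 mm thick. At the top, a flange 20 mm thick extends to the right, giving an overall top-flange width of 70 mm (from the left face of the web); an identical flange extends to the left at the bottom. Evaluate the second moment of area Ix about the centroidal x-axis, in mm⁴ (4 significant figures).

Ix ≈ 4.064 × 10⁷ mm⁴

Treat the section as a set of non-overlapping primitives; coordinates are from the bounding-box lower-left.
Web: 10 × 240, A = 2 400 mm², y = 120 mm, Ī = 11 520 000 mm⁴.
Top flange (beyond web): 60 × 20, A = 1 200 mm², y = 230 mm, Ī = 40 000 mm⁴.
Bottom flange (beyond web): 60 × 20, A = 1 200 mm², y = 10 mm, Ī = 40 000 mm⁴.
Centroid: ȳ = ΣA·y / ΣA = 120 mm.
Transfer each piece to the centroidal x-axis using Ī + A·d² with d = y − 120:
  web: d = 0 mm → contributes +11 520 000 mm⁴
  top flange (beyond web): d = 110 mm → contributes +14 560 000 mm⁴
  bottom flange (beyond web): d = -110 mm → contributes +14 560 000 mm⁴
Total I = 40 640 000 mm⁴.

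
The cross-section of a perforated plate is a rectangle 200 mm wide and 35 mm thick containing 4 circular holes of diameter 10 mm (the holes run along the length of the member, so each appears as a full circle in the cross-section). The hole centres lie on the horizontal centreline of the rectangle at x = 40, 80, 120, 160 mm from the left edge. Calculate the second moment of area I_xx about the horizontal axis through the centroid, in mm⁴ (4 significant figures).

I_xx ≈ 7.126 × 10⁵ mm⁴

Split into non-overlapping primitives; take the origin at the lower-left of the bounding box.
Plate: 200 × 35, A = 7 000 mm², y = 17.5 mm, Ī = 714 583 mm⁴.
Hole 1 (subtracted): ⌀10, A = 78.5398 mm², y = 17.5 mm, Ī = 490.874 mm⁴.
Hole 2 (subtracted): ⌀10, A = 78.5398 mm², y = 17.5 mm, Ī = 490.874 mm⁴.
Hole 3 (subtracted): ⌀10, A = 78.5398 mm², y = 17.5 mm, Ī = 490.874 mm⁴.
Hole 4 (subtracted): ⌀10, A = 78.5398 mm², y = 17.5 mm, Ī = 490.874 mm⁴.
By symmetry the centroid is at mid-height, ȳ = 17.5 mm.
All pieces are centred on the horizontal axis through the centroid, so I = ΣĪ (holes subtracted) = 712 620 mm⁴.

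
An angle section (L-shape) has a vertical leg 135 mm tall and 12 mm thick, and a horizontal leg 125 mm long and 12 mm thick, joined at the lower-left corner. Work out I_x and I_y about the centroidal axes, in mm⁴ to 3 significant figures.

Split into non-overlapping primitives; take the origin at the lower-left of the bounding box.
Vertical leg: 12 × 135, A = 1 620 mm², y = 67.5 mm, Ī = 2 460 375 mm⁴.
Horizontal leg (remainder): 113 × 12, A = 1 356 mm², y = 6 mm, Ī = 16 272 mm⁴.
Centroid: ȳ = ΣA·y / ΣA = 39.478 mm.
Transfer each piece to the centroidal x-axis using Ī + A·d² with d = y − 39.478:
  vertical leg: d = 28.022 mm → contributes +3 732 468 mm⁴
  horizontal leg (remainder): d = -33.478 mm → contributes +1 536 029 mm⁴
Total I = 5 268 497 mm⁴.
For the y-axis: x̄ = 34.478 mm.
Repeating about the centroidal y-axis gives I_y = 4 345 717 mm⁴.

I_x ≈ 5.27 × 10⁶ mm⁴, I_y ≈ 4.35 × 10⁶ mm⁴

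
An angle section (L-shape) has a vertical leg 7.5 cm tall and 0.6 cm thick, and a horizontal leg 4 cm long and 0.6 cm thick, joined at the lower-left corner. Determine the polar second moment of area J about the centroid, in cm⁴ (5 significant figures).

Split into non-overlapping primitives; take the origin at the lower-left of the bounding box.
Vertical leg: 0.6 × 7.5, A = 4.5 cm², y = 3.75 cm, Ī = 21.09375 cm⁴.
Horizontal leg (remainder): 3.4 × 0.6, A = 2.04 cm², y = 0.3 cm, Ī = 0.0612 cm⁴.
Centroid: ȳ = ΣA·y / ΣA = 2.673853 cm.
Transfer each piece to the centroidal x-axis using Ī + A·d² with d = y − 2.673853:
  vertical leg: d = 1.076147 cm → contributes +26.30516 cm⁴
  horizontal leg (remainder): d = -2.373853 cm → contributes +11.55697 cm⁴
Total I = 37.86213 cm⁴.
For the y-axis: x̄ = 0.9238532 cm.
Repeating about the centroidal y-axis gives I_y = 7.714879 cm⁴.
Polar second moment: J = I_x + I_y = 45.57701 cm⁴.

J ≈ 45.577 cm⁴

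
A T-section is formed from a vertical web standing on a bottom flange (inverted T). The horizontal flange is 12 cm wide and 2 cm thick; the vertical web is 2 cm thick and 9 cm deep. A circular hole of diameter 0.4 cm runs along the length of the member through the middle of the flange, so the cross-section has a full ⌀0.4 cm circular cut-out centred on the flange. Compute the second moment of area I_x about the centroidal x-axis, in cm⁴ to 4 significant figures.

Treat the section as a set of non-overlapping primitives; coordinates are from the bounding-box lower-left.
Flange: 12 × 2, A = 24 cm², y = 1 cm, Ī = 8 cm⁴.
Web: 2 × 9, A = 18 cm², y = 6.5 cm, Ī = 121.5 cm⁴.
Hole (subtracted): ⌀0.4, A = 0.125664 cm², y = 1 cm, Ī = 0.00125664 cm⁴.
Centroid: ȳ = ΣA·y / ΣA = 3.36422 cm.
Transfer each piece to the centroidal x-axis using Ī + A·d² with d = y − 3.36422:
  flange: d = -2.36422 cm → contributes +142.148 cm⁴
  web: d = 3.13578 cm → contributes +298.496 cm⁴
  hole: d = -2.36422 cm → contributes −0.703656 cm⁴
Total I = 439.941 cm⁴.

I_x ≈ 439.9 cm⁴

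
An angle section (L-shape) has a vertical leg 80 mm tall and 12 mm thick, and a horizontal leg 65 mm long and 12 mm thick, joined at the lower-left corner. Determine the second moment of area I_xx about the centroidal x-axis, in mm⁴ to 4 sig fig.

I_xx ≈ 9.619 × 10⁵ mm⁴

Treat the section as a set of non-overlapping primitives; coordinates are from the bounding-box lower-left.
Vertical leg: 12 × 80, A = 960 mm², y = 40 mm, Ī = 512 000 mm⁴.
Horizontal leg (remainder): 53 × 12, A = 636 mm², y = 6 mm, Ī = 7 632 mm⁴.
Centroid: ȳ = ΣA·y / ΣA = 26.4511 mm.
Transfer each piece to the centroidal x-axis using Ī + A·d² with d = y − 26.4511:
  vertical leg: d = 13.5489 mm → contributes +688 229 mm⁴
  horizontal leg (remainder): d = -20.4511 mm → contributes +273 638 mm⁴
Total I = 961 867 mm⁴.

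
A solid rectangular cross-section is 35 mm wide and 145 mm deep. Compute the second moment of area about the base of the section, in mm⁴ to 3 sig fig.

The section: 35 × 145, A = 5 075 mm², y = 72.5 mm, Ī = 8 891 823 mm⁴.
Transfer it to the base of the section using Ī + A·d² with d = y − 0:
  the section: d = 72.5 mm → contributes +35 567 292 mm⁴
Total I = 35 567 292 mm⁴.

I_base ≈ 3.56 × 10⁷ mm⁴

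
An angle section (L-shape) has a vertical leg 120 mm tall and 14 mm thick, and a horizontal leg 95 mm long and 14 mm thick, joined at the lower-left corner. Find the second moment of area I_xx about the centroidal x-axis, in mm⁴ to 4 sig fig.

Decompose the section into non-overlapping parts with the origin at the bottom-left of its bounding rectangle.
Vertical leg: 14 × 120, A = 1 680 mm², y = 60 mm, Ī = 2 016 000 mm⁴.
Horizontal leg (remainder): 81 × 14, A = 1 134 mm², y = 7 mm, Ī = 18 522 mm⁴.
Centroid: ȳ = ΣA·y / ΣA = 38.6418 mm.
Transfer each piece to the centroidal x-axis using Ī + A·d² with d = y − 38.6418:
  vertical leg: d = 21.3582 mm → contributes +2 782 371 mm⁴
  horizontal leg (remainder): d = -31.6418 mm → contributes +1 153 886 mm⁴
Total I = 3 936 257 mm⁴.

I_xx ≈ 3.936 × 10⁶ mm⁴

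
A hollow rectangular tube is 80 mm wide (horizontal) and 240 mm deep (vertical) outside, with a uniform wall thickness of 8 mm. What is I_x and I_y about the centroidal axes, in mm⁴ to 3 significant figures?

Decompose the section into non-overlapping parts with the origin at the bottom-left of its bounding rectangle.
Outer rectangle: 80 × 240, A = 19 200 mm², y = 120 mm, Ī = 92 160 000 mm⁴.
Inner void (subtracted): 64 × 224, A = 14 336 mm², y = 120 mm, Ī = 59 943 595 mm⁴.
By symmetry the centroid is at mid-height, ȳ = 120 mm.
All pieces are centred on the centroidal x-axis, so I = ΣĪ (holes subtracted) = 32 216 405 mm⁴.
Repeating about the centroidal y-axis gives I_y = 5 346 645 mm⁴.

I_x ≈ 3.22 × 10⁷ mm⁴, I_y ≈ 5.35 × 10⁶ mm⁴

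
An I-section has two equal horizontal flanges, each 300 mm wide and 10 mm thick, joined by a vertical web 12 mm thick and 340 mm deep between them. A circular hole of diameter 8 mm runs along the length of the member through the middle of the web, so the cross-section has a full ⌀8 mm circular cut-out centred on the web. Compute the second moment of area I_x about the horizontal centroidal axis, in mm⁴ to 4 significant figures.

I_x ≈ 2.231 × 10⁸ mm⁴

Split into non-overlapping primitives; take the origin at the lower-left of the bounding box.
Bottom flange: 300 × 10, A = 3 000 mm², y = 5 mm, Ī = 25 000 mm⁴.
Web: 12 × 340, A = 4 080 mm², y = 180 mm, Ī = 39 304 000 mm⁴.
Top flange: 300 × 10, A = 3 000 mm², y = 355 mm, Ī = 25 000 mm⁴.
Hole (subtracted): ⌀8, A = 50.2655 mm², y = 180 mm, Ī = 201.062 mm⁴.
By symmetry the centroid is at mid-height, ȳ = 180 mm.
Transfer each piece to the horizontal centroidal axis using Ī + A·d² with d = y − 180:
  bottom flange: d = -175 mm → contributes +91 900 000 mm⁴
  web: d = 0 mm → contributes +39 304 000 mm⁴
  top flange: d = 175 mm → contributes +91 900 000 mm⁴
  hole: d = 0 mm → contributes −201.062 mm⁴
Total I = 223 103 799 mm⁴.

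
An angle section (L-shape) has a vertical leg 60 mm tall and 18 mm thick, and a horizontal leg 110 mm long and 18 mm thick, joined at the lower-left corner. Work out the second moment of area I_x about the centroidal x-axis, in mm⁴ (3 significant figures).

Split into non-overlapping primitives; take the origin at the lower-left of the bounding box.
Vertical leg: 18 × 60, A = 1 080 mm², y = 30 mm, Ī = 324 000 mm⁴.
Horizontal leg (remainder): 92 × 18, A = 1 656 mm², y = 9 mm, Ī = 44 712 mm⁴.
Centroid: ȳ = ΣA·y / ΣA = 17.289 mm.
Transfer each piece to the centroidal x-axis using Ī + A·d² with d = y − 17.289:
  vertical leg: d = 12.711 mm → contributes +498 482 mm⁴
  horizontal leg (remainder): d = -8.2895 mm → contributes +158 505 mm⁴
Total I = 656 987 mm⁴.

I_x ≈ 6.57 × 10⁵ mm⁴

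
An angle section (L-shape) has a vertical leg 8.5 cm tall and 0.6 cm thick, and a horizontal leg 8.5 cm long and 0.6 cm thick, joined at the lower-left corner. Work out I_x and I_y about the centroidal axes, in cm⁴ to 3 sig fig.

Split into non-overlapping primitives; take the origin at the lower-left of the bounding box.
Vertical leg: 0.6 × 8.5, A = 5.1 cm², y = 4.25 cm, Ī = 30.706 cm⁴.
Horizontal leg (remainder): 7.9 × 0.6, A = 4.74 cm², y = 0.3 cm, Ī = 0.1422 cm⁴.
Centroid: ȳ = ΣA·y / ΣA = 2.3473 cm.
Transfer each piece to the centroidal x-axis using Ī + A·d² with d = y − 2.3473:
  vertical leg: d = 1.9027 cm → contributes +49.17 cm⁴
  horizontal leg (remainder): d = -2.0473 cm → contributes +20.009 cm⁴
Total I = 69.179 cm⁴.
For the y-axis: x̄ = 2.3473 cm.
Repeating about the centroidal y-axis gives I_y = 69.179 cm⁴.

I_x ≈ 69.2 cm⁴, I_y ≈ 69.2 cm⁴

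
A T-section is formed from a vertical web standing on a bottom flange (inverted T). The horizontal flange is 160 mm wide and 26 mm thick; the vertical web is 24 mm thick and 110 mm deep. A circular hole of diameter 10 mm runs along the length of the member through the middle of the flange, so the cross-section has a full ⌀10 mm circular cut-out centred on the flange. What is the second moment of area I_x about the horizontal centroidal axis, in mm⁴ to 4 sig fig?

Split into non-overlapping primitives; take the origin at the lower-left of the bounding box.
Flange: 160 × 26, A = 4 160 mm², y = 13 mm, Ī = 234 347 mm⁴.
Web: 24 × 110, A = 2 640 mm², y = 81 mm, Ī = 2 662 000 mm⁴.
Hole (subtracted): ⌀10, A = 78.5398 mm², y = 13 mm, Ī = 490.874 mm⁴.
Centroid: ȳ = ΣA·y / ΣA = 39.7085 mm.
Transfer each piece to the horizontal centroidal axis using Ī + A·d² with d = y − 39.7085:
  flange: d = -26.7085 mm → contributes +3 201 854 mm⁴
  web: d = 41.2915 mm → contributes +7 163 172 mm⁴
  hole: d = -26.7085 mm → contributes −56516.7 mm⁴
Total I = 10 308 509 mm⁴.

I_x ≈ 1.031 × 10⁷ mm⁴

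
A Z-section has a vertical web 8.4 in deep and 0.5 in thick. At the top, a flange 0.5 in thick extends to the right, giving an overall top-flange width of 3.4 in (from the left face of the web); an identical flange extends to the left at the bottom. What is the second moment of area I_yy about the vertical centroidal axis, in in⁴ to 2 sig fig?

I_yy ≈ 11 in⁴

Break the section into simple shapes (no overlaps), measuring from the bottom-left corner of the bounding box.
Web: 0.5 × 8.4, A = 4.2 in², x = 3.15 in, Ī = 0.0875 in⁴.
Top flange (beyond web): 2.9 × 0.5, A = 1.45 in², x = 4.85 in, Ī = 1.016 in⁴.
Bottom flange (beyond web): 2.9 × 0.5, A = 1.45 in², x = 1.45 in, Ī = 1.016 in⁴.
Centroid: x̄ = ΣA·x / ΣA = 3.15 in.
Transfer each piece to the vertical centroidal axis using Ī + A·d² with d = x − 3.15:
  web: d = 0 in → contributes +0.0875 in⁴
  top flange (beyond web): d = 1.7 in → contributes +5.207 in⁴
  bottom flange (beyond web): d = -1.7 in → contributes +5.207 in⁴
Total I = 10.5 in⁴.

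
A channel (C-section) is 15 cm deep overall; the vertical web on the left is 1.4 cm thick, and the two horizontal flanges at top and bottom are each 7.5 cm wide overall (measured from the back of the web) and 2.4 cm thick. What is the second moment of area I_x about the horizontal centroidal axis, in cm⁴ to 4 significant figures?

Split into non-overlapping primitives; take the origin at the lower-left of the bounding box.
Web: 1.4 × 15, A = 21 cm², y = 7.5 cm, Ī = 393.75 cm⁴.
Top flange (beyond web): 6.1 × 2.4, A = 14.64 cm², y = 13.8 cm, Ī = 7.0272 cm⁴.
Bottom flange (beyond web): 6.1 × 2.4, A = 14.64 cm², y = 1.2 cm, Ī = 7.0272 cm⁴.
By symmetry the centroid is at mid-height, ȳ = 7.5 cm.
Transfer each piece to the horizontal centroidal axis using Ī + A·d² with d = y − 7.5:
  web: d = 0 cm → contributes +393.75 cm⁴
  top flange (beyond web): d = 6.3 cm → contributes +588.089 cm⁴
  bottom flange (beyond web): d = -6.3 cm → contributes +588.089 cm⁴
Total I = 1569.93 cm⁴.

I_x ≈ 1570 cm⁴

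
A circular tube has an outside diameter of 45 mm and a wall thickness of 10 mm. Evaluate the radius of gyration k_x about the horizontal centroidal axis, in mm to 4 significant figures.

k_x ≈ 12.87 mm

Decompose the section into non-overlapping parts with the origin at the bottom-left of its bounding rectangle.
Outer circle: ⌀45, A = 1590.43 mm², y = 22.5 mm, Ī = 201 289 mm⁴.
Bore (subtracted): ⌀25, A = 490.874 mm², y = 22.5 mm, Ī = 19174.8 mm⁴.
By symmetry the centroid is at mid-height, ȳ = 22.5 mm.
All pieces are centred on the horizontal centroidal axis, so I = ΣĪ (holes subtracted) = 182 114 mm⁴.
Radius of gyration: k = √(I/A) = √(182 114 / 1099.56) = 12.8695 mm.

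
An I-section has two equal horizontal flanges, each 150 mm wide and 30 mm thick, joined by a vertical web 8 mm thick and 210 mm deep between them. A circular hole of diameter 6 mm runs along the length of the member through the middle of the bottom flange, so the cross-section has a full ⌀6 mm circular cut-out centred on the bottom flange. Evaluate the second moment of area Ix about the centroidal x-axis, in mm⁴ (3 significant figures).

Ix ≈ 1.36 × 10⁸ mm⁴

Treat the section as a set of non-overlapping primitives; coordinates are from the bounding-box lower-left.
Bottom flange: 150 × 30, A = 4 500 mm², y = 15 mm, Ī = 337 500 mm⁴.
Web: 8 × 210, A = 1 680 mm², y = 135 mm, Ī = 6 174 000 mm⁴.
Top flange: 150 × 30, A = 4 500 mm², y = 255 mm, Ī = 337 500 mm⁴.
Hole (subtracted): ⌀6, A = 28.274 mm², y = 15 mm, Ī = 63.617 mm⁴.
Centroid: ȳ = ΣA·y / ΣA = 135.32 mm.
Transfer each piece to the centroidal x-axis using Ī + A·d² with d = y − 135.32:
  bottom flange: d = -120.32 mm → contributes +65 481 972 mm⁴
  web: d = -0.31853 mm → contributes +6 174 170 mm⁴
  top flange: d = 119.68 mm → contributes +64 793 942 mm⁴
  hole: d = -120.32 mm → contributes −409 378 mm⁴
Total I = 136 040 705 mm⁴.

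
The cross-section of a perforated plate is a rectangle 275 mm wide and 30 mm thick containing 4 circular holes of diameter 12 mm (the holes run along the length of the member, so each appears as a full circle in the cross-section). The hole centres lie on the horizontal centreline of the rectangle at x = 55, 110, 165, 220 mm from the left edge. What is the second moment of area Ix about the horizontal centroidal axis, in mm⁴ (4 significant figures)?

Split into non-overlapping primitives; take the origin at the lower-left of the bounding box.
Plate: 275 × 30, A = 8 250 mm², y = 15 mm, Ī = 618 750 mm⁴.
Hole 1 (subtracted): ⌀12, A = 113.097 mm², y = 15 mm, Ī = 1017.88 mm⁴.
Hole 2 (subtracted): ⌀12, A = 113.097 mm², y = 15 mm, Ī = 1017.88 mm⁴.
Hole 3 (subtracted): ⌀12, A = 113.097 mm², y = 15 mm, Ī = 1017.88 mm⁴.
Hole 4 (subtracted): ⌀12, A = 113.097 mm², y = 15 mm, Ī = 1017.88 mm⁴.
By symmetry the centroid is at mid-height, ȳ = 15 mm.
All pieces are centred on the horizontal centroidal axis, so I = ΣĪ (holes subtracted) = 614 678 mm⁴.

Ix ≈ 6.147 × 10⁵ mm⁴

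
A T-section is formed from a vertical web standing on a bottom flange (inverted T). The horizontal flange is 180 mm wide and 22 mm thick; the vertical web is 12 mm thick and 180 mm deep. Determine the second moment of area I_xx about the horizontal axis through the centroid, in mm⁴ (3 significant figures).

Decompose the section into non-overlapping parts with the origin at the bottom-left of its bounding rectangle.
Flange: 180 × 22, A = 3 960 mm², y = 11 mm, Ī = 159 720 mm⁴.
Web: 12 × 180, A = 2 160 mm², y = 112 mm, Ī = 5 832 000 mm⁴.
Centroid: ȳ = ΣA·y / ΣA = 46.647 mm.
Transfer each piece to the horizontal axis through the centroid using Ī + A·d² with d = y − 46.647:
  flange: d = -35.647 mm → contributes +5 191 743 mm⁴
  web: d = 65.353 mm → contributes +15 057 375 mm⁴
Total I = 20 249 118 mm⁴.

I_xx ≈ 2.02 × 10⁷ mm⁴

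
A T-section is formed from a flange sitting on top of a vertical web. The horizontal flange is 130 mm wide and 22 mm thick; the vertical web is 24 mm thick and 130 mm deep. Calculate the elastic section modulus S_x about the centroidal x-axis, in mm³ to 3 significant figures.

S_x ≈ 1.30 × 10⁵ mm³

Split into non-overlapping primitives; take the origin at the lower-left of the bounding box.
Flange: 130 × 22, A = 2 860 mm², y = 141 mm, Ī = 115 353 mm⁴.
Web: 24 × 130, A = 3 120 mm², y = 65 mm, Ī = 4 394 000 mm⁴.
Centroid: ȳ = ΣA·y / ΣA = 101.35 mm.
Transfer each piece to the centroidal x-axis using Ī + A·d² with d = y − 101.35:
  flange: d = 39.652 mm → contributes +4 612 117 mm⁴
  web: d = -36.348 mm → contributes +8 516 033 mm⁴
Total I = 13 128 150 mm⁴.
Extreme fibre distance c = 101.35 mm; S = I/c = 129 536 mm³.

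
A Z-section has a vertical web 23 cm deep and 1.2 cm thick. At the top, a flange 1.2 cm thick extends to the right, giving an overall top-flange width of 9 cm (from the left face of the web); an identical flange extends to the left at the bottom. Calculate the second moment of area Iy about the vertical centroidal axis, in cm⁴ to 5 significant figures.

Treat the section as a set of non-overlapping primitives; coordinates are from the bounding-box lower-left.
Web: 1.2 × 23, A = 27.6 cm², x = 8.4 cm, Ī = 3.312 cm⁴.
Top flange (beyond web): 7.8 × 1.2, A = 9.36 cm², x = 12.9 cm, Ī = 47.4552 cm⁴.
Bottom flange (beyond web): 7.8 × 1.2, A = 9.36 cm², x = 3.9 cm, Ī = 47.4552 cm⁴.
Centroid: x̄ = ΣA·x / ΣA = 8.4 cm.
Transfer each piece to the vertical centroidal axis using Ī + A·d² with d = x − 8.4:
  web: d = 0 cm → contributes +3.312 cm⁴
  top flange (beyond web): d = 4.5 cm → contributes +236.9952 cm⁴
  bottom flange (beyond web): d = -4.5 cm → contributes +236.9952 cm⁴
Total I = 477.3024 cm⁴.

Iy ≈ 477.30 cm⁴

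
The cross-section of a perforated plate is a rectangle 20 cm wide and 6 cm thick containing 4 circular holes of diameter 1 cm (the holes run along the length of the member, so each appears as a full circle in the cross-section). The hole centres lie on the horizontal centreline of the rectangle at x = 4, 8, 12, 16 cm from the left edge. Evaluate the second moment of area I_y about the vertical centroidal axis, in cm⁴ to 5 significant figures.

Decompose the section into non-overlapping parts with the origin at the bottom-left of its bounding rectangle.
Plate: 20 × 6, A = 120 cm², x = 10 cm, Ī = 4 000 cm⁴.
Hole 1 (subtracted): ⌀1, A = 0.7853982 cm², x = 4 cm, Ī = 0.04908739 cm⁴.
Hole 2 (subtracted): ⌀1, A = 0.7853982 cm², x = 8 cm, Ī = 0.04908739 cm⁴.
Hole 3 (subtracted): ⌀1, A = 0.7853982 cm², x = 12 cm, Ī = 0.04908739 cm⁴.
Hole 4 (subtracted): ⌀1, A = 0.7853982 cm², x = 16 cm, Ī = 0.04908739 cm⁴.
By symmetry the centroid is at mid-width, x̄ = 10 cm.
Transfer each piece to the vertical centroidal axis using Ī + A·d² with d = x − 10:
  plate: d = 0 cm → contributes +4 000 cm⁴
  hole 1: d = -6 cm → contributes −28.32342 cm⁴
  hole 2: d = -2 cm → contributes −3.19068 cm⁴
  hole 3: d = 2 cm → contributes −3.19068 cm⁴
  hole 4: d = 6 cm → contributes −28.32342 cm⁴
Total I = 3936.972 cm⁴.

I_y ≈ 3937.0 cm⁴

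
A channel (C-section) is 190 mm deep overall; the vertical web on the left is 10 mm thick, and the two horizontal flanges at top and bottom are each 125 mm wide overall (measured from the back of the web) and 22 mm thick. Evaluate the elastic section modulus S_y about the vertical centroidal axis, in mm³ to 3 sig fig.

S_y ≈ 1.47 × 10⁵ mm³

Decompose the section into non-overlapping parts with the origin at the bottom-left of its bounding rectangle.
Web: 10 × 190, A = 1 900 mm², x = 5 mm, Ī = 15 833 mm⁴.
Top flange (beyond web): 115 × 22, A = 2 530 mm², x = 67.5 mm, Ī = 2 788 271 mm⁴.
Bottom flange (beyond web): 115 × 22, A = 2 530 mm², x = 67.5 mm, Ī = 2 788 271 mm⁴.
Centroid: x̄ = ΣA·x / ΣA = 50.438 mm.
Transfer each piece to the vertical centroidal axis using Ī + A·d² with d = x − 50.438:
  web: d = -45.438 mm → contributes +3 938 634 mm⁴
  top flange (beyond web): d = 17.062 mm → contributes +3 524 765 mm⁴
  bottom flange (beyond web): d = 17.062 mm → contributes +3 524 765 mm⁴
Total I = 10 988 163 mm⁴.
Extreme fibre distance c = 74.562 mm; S = I/c = 147 370 mm³.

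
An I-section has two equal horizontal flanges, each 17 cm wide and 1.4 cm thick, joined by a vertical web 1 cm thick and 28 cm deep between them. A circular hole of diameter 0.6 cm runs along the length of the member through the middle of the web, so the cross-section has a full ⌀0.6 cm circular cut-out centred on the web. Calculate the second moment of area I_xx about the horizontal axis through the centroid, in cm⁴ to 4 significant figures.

Break the section into simple shapes (no overlaps), measuring from the bottom-left corner of the bounding box.
Bottom flange: 17 × 1.4, A = 23.8 cm², y = 0.7 cm, Ī = 3.88733 cm⁴.
Web: 1 × 28, A = 28 cm², y = 15.4 cm, Ī = 1829.33 cm⁴.
Top flange: 17 × 1.4, A = 23.8 cm², y = 30.1 cm, Ī = 3.88733 cm⁴.
Hole (subtracted): ⌀0.6, A = 0.282743 cm², y = 15.4 cm, Ī = 0.00636173 cm⁴.
By symmetry the centroid is at mid-height, ȳ = 15.4 cm.
Transfer each piece to the horizontal axis through the centroid using Ī + A·d² with d = y − 15.4:
  bottom flange: d = -14.7 cm → contributes +5146.83 cm⁴
  web: d = 0 cm → contributes +1829.33 cm⁴
  top flange: d = 14.7 cm → contributes +5146.83 cm⁴
  hole: d = 0 cm → contributes −0.00636173 cm⁴
Total I = 12 123 cm⁴.

I_xx ≈ 1.212 × 10⁴ cm⁴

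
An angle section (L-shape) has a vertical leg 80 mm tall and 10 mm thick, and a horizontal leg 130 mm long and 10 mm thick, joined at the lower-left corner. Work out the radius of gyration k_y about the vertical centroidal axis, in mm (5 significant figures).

Decompose the section into non-overlapping parts with the origin at the bottom-left of its bounding rectangle.
Vertical leg: 10 × 80, A = 800 mm², x = 5 mm, Ī = 6666.667 mm⁴.
Horizontal leg (remainder): 120 × 10, A = 1 200 mm², x = 70 mm, Ī = 1 440 000 mm⁴.
Centroid: x̄ = ΣA·x / ΣA = 44 mm.
Transfer each piece to the vertical centroidal axis using Ī + A·d² with d = x − 44:
  vertical leg: d = -39 mm → contributes +1 223 467 mm⁴
  horizontal leg (remainder): d = 26 mm → contributes +2 251 200 mm⁴
Total I = 3 474 667 mm⁴.
Radius of gyration: k = √(I/A) = √(3 474 667 / 2 000) = 41.68133 mm.

k_y ≈ 41.681 mm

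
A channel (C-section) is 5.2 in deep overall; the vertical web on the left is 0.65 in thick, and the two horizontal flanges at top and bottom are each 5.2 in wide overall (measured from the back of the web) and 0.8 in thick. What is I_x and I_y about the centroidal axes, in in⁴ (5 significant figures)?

I_x ≈ 43.240 in⁴, I_y ≈ 28.283 in⁴

Break the section into simple shapes (no overlaps), measuring from the bottom-left corner of the bounding box.
Web: 0.65 × 5.2, A = 3.38 in², y = 2.6 in, Ī = 7.616267 in⁴.
Top flange (beyond web): 4.55 × 0.8, A = 3.64 in², y = 4.8 in, Ī = 0.1941333 in⁴.
Bottom flange (beyond web): 4.55 × 0.8, A = 3.64 in², y = 0.4 in, Ī = 0.1941333 in⁴.
By symmetry the centroid is at mid-height, ȳ = 2.6 in.
Transfer each piece to the centroidal x-axis using Ī + A·d² with d = y − 2.6:
  web: d = 0 in → contributes +7.616267 in⁴
  top flange (beyond web): d = 2.2 in → contributes +17.81173 in⁴
  bottom flange (beyond web): d = -2.2 in → contributes +17.81173 in⁴
Total I = 43.23973 in⁴.
For the y-axis: x̄ = 2.10061 in.
Repeating about the centroidal y-axis gives I_y = 28.28258 in⁴.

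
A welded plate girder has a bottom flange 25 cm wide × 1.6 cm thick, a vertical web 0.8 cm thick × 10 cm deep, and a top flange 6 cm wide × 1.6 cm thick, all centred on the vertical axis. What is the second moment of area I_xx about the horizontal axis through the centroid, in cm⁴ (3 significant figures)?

Split into non-overlapping primitives; take the origin at the lower-left of the bounding box.
Bottom plate: 25 × 1.6, A = 40 cm², y = 0.8 cm, Ī = 8.5333 cm⁴.
Web plate: 0.8 × 10, A = 8 cm², y = 6.6 cm, Ī = 66.667 cm⁴.
Top plate: 6 × 1.6, A = 9.6 cm², y = 12.4 cm, Ī = 2.048 cm⁴.
Centroid: ȳ = ΣA·y / ΣA = 3.5389 cm.
Transfer each piece to the horizontal axis through the centroid using Ī + A·d² with d = y − 3.5389:
  bottom plate: d = -2.7389 cm → contributes +308.59 cm⁴
  web plate: d = 3.0611 cm → contributes +141.63 cm⁴
  top plate: d = 8.8611 cm → contributes +755.83 cm⁴
Total I = 1206.1 cm⁴.

I_xx ≈ 1210 cm⁴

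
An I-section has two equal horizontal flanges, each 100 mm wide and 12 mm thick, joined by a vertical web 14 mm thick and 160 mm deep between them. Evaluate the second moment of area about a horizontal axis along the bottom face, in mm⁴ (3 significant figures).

Treat the section as a set of non-overlapping primitives; coordinates are from the bounding-box lower-left.
Bottom flange: 100 × 12, A = 1 200 mm², y = 6 mm, Ī = 14 400 mm⁴.
Web: 14 × 160, A = 2 240 mm², y = 92 mm, Ī = 4 778 667 mm⁴.
Top flange: 100 × 12, A = 1 200 mm², y = 178 mm, Ī = 14 400 mm⁴.
Transfer each piece to a horizontal axis along the bottom face using Ī + A·d² with d = y − 0:
  bottom flange: d = 6 mm → contributes +57 600 mm⁴
  web: d = 92 mm → contributes +23 738 027 mm⁴
  top flange: d = 178 mm → contributes +38 035 200 mm⁴
Total I = 61 830 827 mm⁴.

I_base ≈ 6.18 × 10⁷ mm⁴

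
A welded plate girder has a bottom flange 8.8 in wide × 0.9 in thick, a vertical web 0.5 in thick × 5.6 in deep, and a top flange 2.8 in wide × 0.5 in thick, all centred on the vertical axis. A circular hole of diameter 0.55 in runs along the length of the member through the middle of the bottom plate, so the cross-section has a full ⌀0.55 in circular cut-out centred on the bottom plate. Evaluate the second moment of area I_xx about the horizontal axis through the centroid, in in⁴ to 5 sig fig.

I_xx ≈ 65.992 in⁴

Break the section into simple shapes (no overlaps), measuring from the bottom-left corner of the bounding box.
Bottom plate: 8.8 × 0.9, A = 7.92 in², y = 0.45 in, Ī = 0.5346 in⁴.
Web plate: 0.5 × 5.6, A = 2.8 in², y = 3.7 in, Ī = 7.317333 in⁴.
Top plate: 2.8 × 0.5, A = 1.4 in², y = 6.75 in, Ī = 0.02916667 in⁴.
Hole (subtracted): ⌀0.55, A = 0.2375829 in², y = 0.45 in, Ī = 0.004491803 in⁴.
Centroid: ȳ = ΣA·y / ΣA = 1.958111 in.
Transfer each piece to the horizontal axis through the centroid using Ī + A·d² with d = y − 1.958111:
  bottom plate: d = -1.508111 in → contributes +18.54783 in⁴
  web plate: d = 1.741889 in → contributes +15.81303 in⁴
  top plate: d = 4.791889 in → contributes +32.17625 in⁴
  hole: d = -1.508111 in → contributes −0.5448499 in⁴
Total I = 65.99226 in⁴.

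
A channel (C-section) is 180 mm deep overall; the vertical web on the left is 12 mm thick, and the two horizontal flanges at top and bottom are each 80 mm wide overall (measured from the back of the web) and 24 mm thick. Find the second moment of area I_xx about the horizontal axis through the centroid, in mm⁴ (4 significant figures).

I_xx ≈ 2.585 × 10⁷ mm⁴

Split into non-overlapping primitives; take the origin at the lower-left of the bounding box.
Web: 12 × 180, A = 2 160 mm², y = 90 mm, Ī = 5 832 000 mm⁴.
Top flange (beyond web): 68 × 24, A = 1 632 mm², y = 168 mm, Ī = 78 336 mm⁴.
Bottom flange (beyond web): 68 × 24, A = 1 632 mm², y = 12 mm, Ī = 78 336 mm⁴.
By symmetry the centroid is at mid-height, ȳ = 90 mm.
Transfer each piece to the horizontal axis through the centroid using Ī + A·d² with d = y − 90:
  web: d = 0 mm → contributes +5 832 000 mm⁴
  top flange (beyond web): d = 78 mm → contributes +10 007 424 mm⁴
  bottom flange (beyond web): d = -78 mm → contributes +10 007 424 mm⁴
Total I = 25 846 848 mm⁴.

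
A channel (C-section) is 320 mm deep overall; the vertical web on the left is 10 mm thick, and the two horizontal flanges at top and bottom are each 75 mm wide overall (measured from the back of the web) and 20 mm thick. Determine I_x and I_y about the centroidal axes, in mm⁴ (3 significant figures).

Decompose the section into non-overlapping parts with the origin at the bottom-left of its bounding rectangle.
Web: 10 × 320, A = 3 200 mm², y = 160 mm, Ī = 27 306 667 mm⁴.
Top flange (beyond web): 65 × 20, A = 1 300 mm², y = 310 mm, Ī = 43 333 mm⁴.
Bottom flange (beyond web): 65 × 20, A = 1 300 mm², y = 10 mm, Ī = 43 333 mm⁴.
By symmetry the centroid is at mid-height, ȳ = 160 mm.
Transfer each piece to the centroidal x-axis using Ī + A·d² with d = y − 160:
  web: d = 0 mm → contributes +27 306 667 mm⁴
  top flange (beyond web): d = 150 mm → contributes +29 293 333 mm⁴
  bottom flange (beyond web): d = -150 mm → contributes +29 293 333 mm⁴
Total I = 85 893 333 mm⁴.
For the y-axis: x̄ = 21.81 mm.
Repeating about the centroidal y-axis gives I_y = 2 959 325 mm⁴.

I_x ≈ 8.59 × 10⁷ mm⁴, I_y ≈ 2.96 × 10⁶ mm⁴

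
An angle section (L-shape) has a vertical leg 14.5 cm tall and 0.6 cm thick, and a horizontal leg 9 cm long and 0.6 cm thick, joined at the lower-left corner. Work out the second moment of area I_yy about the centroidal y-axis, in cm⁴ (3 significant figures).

Treat the section as a set of non-overlapping primitives; coordinates are from the bounding-box lower-left.
Vertical leg: 0.6 × 14.5, A = 8.7 cm², x = 0.3 cm, Ī = 0.261 cm⁴.
Horizontal leg (remainder): 8.4 × 0.6, A = 5.04 cm², x = 4.8 cm, Ī = 29.635 cm⁴.
Centroid: x̄ = ΣA·x / ΣA = 1.9507 cm.
Transfer each piece to the centroidal y-axis using Ī + A·d² with d = x − 1.9507:
  vertical leg: d = -1.6507 cm → contributes +23.966 cm⁴
  horizontal leg (remainder): d = 2.8493 cm → contributes +70.554 cm⁴
Total I = 94.519 cm⁴.

I_yy ≈ 94.5 cm⁴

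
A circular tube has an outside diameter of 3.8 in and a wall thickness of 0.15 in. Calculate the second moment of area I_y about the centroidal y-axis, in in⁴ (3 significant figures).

I_y ≈ 2.87 in⁴

Split into non-overlapping primitives; take the origin at the lower-left of the bounding box.
Outer circle: ⌀3.8, A = 11.341 in², x = 1.9 in, Ī = 10.235 in⁴.
Bore (subtracted): ⌀3.5, A = 9.6211 in², x = 1.9 in, Ī = 7.3662 in⁴.
By symmetry the centroid is at mid-width, x̄ = 1.9 in.
All pieces are centred on the centroidal y-axis, so I = ΣĪ (holes subtracted) = 2.8692 in⁴.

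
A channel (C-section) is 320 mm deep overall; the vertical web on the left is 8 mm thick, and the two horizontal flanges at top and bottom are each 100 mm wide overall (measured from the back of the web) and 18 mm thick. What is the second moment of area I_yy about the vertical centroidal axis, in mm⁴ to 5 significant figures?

Decompose the section into non-overlapping parts with the origin at the bottom-left of its bounding rectangle.
Web: 8 × 320, A = 2 560 mm², x = 4 mm, Ī = 13653.33 mm⁴.
Top flange (beyond web): 92 × 18, A = 1 656 mm², x = 54 mm, Ī = 1 168 032 mm⁴.
Bottom flange (beyond web): 92 × 18, A = 1 656 mm², x = 54 mm, Ī = 1 168 032 mm⁴.
Centroid: x̄ = ΣA·x / ΣA = 32.20163 mm.
Transfer each piece to the vertical centroidal axis using Ī + A·d² with d = x − 32.20163:
  web: d = -28.20163 mm → contributes +2 049 704 mm⁴
  top flange (beyond web): d = 21.79837 mm → contributes +1 954 911 mm⁴
  bottom flange (beyond web): d = 21.79837 mm → contributes +1 954 911 mm⁴
Total I = 5 959 527 mm⁴.

I_yy ≈ 5.9595 × 10⁶ mm⁴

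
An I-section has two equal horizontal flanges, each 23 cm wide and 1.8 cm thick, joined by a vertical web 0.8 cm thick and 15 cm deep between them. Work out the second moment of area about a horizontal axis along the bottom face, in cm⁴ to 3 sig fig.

Break the section into simple shapes (no overlaps), measuring from the bottom-left corner of the bounding box.
Bottom flange: 23 × 1.8, A = 41.4 cm², y = 0.9 cm, Ī = 11.178 cm⁴.
Web: 0.8 × 15, A = 12 cm², y = 9.3 cm, Ī = 225 cm⁴.
Top flange: 23 × 1.8, A = 41.4 cm², y = 17.7 cm, Ī = 11.178 cm⁴.
Transfer each piece to the base of the section using Ī + A·d² with d = y − 0:
  bottom flange: d = 0.9 cm → contributes +44.712 cm⁴
  web: d = 9.3 cm → contributes +1262.9 cm⁴
  top flange: d = 17.7 cm → contributes +12 981 cm⁴
Total I = 14 289 cm⁴.

I_base ≈ 1.43 × 10⁴ cm⁴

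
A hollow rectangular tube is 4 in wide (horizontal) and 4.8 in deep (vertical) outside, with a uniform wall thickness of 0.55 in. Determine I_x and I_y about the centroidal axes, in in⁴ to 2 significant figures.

I_x ≈ 25 in⁴, I_y ≈ 18 in⁴

Break the section into simple shapes (no overlaps), measuring from the bottom-left corner of the bounding box.
Outer rectangle: 4 × 4.8, A = 19.2 in², y = 2.4 in, Ī = 36.86 in⁴.
Inner void (subtracted): 2.9 × 3.7, A = 10.73 in², y = 2.4 in, Ī = 12.24 in⁴.
By symmetry the centroid is at mid-height, ȳ = 2.4 in.
All pieces are centred on the centroidal x-axis, so I = ΣĪ (holes subtracted) = 24.62 in⁴.
Repeating about the centroidal y-axis gives I_y = 18.08 in⁴.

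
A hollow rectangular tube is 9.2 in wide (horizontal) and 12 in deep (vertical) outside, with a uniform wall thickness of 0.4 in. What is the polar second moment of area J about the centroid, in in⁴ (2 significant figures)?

J ≈ 570 in⁴

Split into non-overlapping primitives; take the origin at the lower-left of the bounding box.
Outer rectangle: 9.2 × 12, A = 110.4 in², y = 6 in, Ī = 1 325 in⁴.
Inner void (subtracted): 8.4 × 11.2, A = 94.08 in², y = 6 in, Ī = 983.4 in⁴.
By symmetry the centroid is at mid-height, ȳ = 6 in.
All pieces are centred on the centroidal x-axis, so I = ΣĪ (holes subtracted) = 341.4 in⁴.
Repeating about the centroidal y-axis gives I_y = 225.5 in⁴.
Polar second moment: J = I_x + I_y = 566.8 in⁴.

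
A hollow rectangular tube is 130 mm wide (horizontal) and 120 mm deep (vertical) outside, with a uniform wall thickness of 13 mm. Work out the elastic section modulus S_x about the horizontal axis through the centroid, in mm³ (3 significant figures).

S_x ≈ 1.92 × 10⁵ mm³

Break the section into simple shapes (no overlaps), measuring from the bottom-left corner of the bounding box.
Outer rectangle: 130 × 120, A = 15 600 mm², y = 60 mm, Ī = 18 720 000 mm⁴.
Inner void (subtracted): 104 × 94, A = 9 776 mm², y = 60 mm, Ī = 7 198 395 mm⁴.
By symmetry the centroid is at mid-height, ȳ = 60 mm.
All pieces are centred on the horizontal axis through the centroid, so I = ΣĪ (holes subtracted) = 11 521 605 mm⁴.
Extreme fibre distance c = 60 mm; S = I/c = 192 027 mm³.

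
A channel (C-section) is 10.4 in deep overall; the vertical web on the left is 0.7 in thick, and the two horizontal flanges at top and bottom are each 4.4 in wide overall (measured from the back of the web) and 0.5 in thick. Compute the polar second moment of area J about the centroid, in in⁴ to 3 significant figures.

Break the section into simple shapes (no overlaps), measuring from the bottom-left corner of the bounding box.
Web: 0.7 × 10.4, A = 7.28 in², y = 5.2 in, Ī = 65.617 in⁴.
Top flange (beyond web): 3.7 × 0.5, A = 1.85 in², y = 10.15 in, Ī = 0.038542 in⁴.
Bottom flange (beyond web): 3.7 × 0.5, A = 1.85 in², y = 0.25 in, Ī = 0.038542 in⁴.
By symmetry the centroid is at mid-height, ȳ = 5.2 in.
Transfer each piece to the centroidal x-axis using Ī + A·d² with d = y − 5.2:
  web: d = 0 in → contributes +65.617 in⁴
  top flange (beyond web): d = 4.95 in → contributes +45.368 in⁴
  bottom flange (beyond web): d = -4.95 in → contributes +45.368 in⁴
Total I = 156.35 in⁴.
For the y-axis: x̄ = 1.0913 in.
Repeating about the centroidal y-axis gives I_y = 16.392 in⁴.
Polar second moment: J = I_x + I_y = 172.75 in⁴.

J ≈ 173 in⁴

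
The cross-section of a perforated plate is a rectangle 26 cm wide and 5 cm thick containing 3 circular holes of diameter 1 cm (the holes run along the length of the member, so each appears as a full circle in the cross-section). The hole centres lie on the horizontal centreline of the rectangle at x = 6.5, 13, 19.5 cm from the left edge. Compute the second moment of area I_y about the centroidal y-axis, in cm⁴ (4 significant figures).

I_y ≈ 7257 cm⁴

Treat the section as a set of non-overlapping primitives; coordinates are from the bounding-box lower-left.
Plate: 26 × 5, A = 130 cm², x = 13 cm, Ī = 7323.33 cm⁴.
Hole 1 (subtracted): ⌀1, A = 0.785398 cm², x = 6.5 cm, Ī = 0.0490874 cm⁴.
Hole 2 (subtracted): ⌀1, A = 0.785398 cm², x = 13 cm, Ī = 0.0490874 cm⁴.
Hole 3 (subtracted): ⌀1, A = 0.785398 cm², x = 19.5 cm, Ī = 0.0490874 cm⁴.
By symmetry the centroid is at mid-width, x̄ = 13 cm.
Transfer each piece to the centroidal y-axis using Ī + A·d² with d = x − 13:
  plate: d = 0 cm → contributes +7323.33 cm⁴
  hole 1: d = -6.5 cm → contributes −33.2322 cm⁴
  hole 2: d = 0 cm → contributes −0.0490874 cm⁴
  hole 3: d = 6.5 cm → contributes −33.2322 cm⁴
Total I = 7256.82 cm⁴.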